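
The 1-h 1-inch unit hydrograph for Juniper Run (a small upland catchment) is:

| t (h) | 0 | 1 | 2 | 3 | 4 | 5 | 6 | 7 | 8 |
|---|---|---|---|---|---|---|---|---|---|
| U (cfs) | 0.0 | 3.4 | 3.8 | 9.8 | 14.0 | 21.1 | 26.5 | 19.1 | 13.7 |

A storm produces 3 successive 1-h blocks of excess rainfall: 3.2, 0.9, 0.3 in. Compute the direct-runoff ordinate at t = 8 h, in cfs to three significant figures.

By discrete convolution, Q_j = Σ (P_i / 1 in) · U_{j−i}.
At t = 8 h (j=8): Q = (3.2/1)·13.7 + (0.9/1)·19.1 + (0.3/1)·26.5 = 69.0 cfs.

Q ≈ 69.0 cfs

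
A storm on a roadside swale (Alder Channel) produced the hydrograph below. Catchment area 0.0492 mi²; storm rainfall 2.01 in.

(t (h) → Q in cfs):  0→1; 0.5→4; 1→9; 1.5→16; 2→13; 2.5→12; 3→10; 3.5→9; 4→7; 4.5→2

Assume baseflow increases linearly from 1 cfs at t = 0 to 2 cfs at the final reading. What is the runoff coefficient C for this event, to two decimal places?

C ≈ 0.53

ΣQ_DR = 68.00 cfs; V = ΣQ_DR·Δt = 1.224 × 10^5 ft³.
Runoff depth d = V / A = 1.071 in.
C = d / P = 1.071 / 2.01 = 0.53.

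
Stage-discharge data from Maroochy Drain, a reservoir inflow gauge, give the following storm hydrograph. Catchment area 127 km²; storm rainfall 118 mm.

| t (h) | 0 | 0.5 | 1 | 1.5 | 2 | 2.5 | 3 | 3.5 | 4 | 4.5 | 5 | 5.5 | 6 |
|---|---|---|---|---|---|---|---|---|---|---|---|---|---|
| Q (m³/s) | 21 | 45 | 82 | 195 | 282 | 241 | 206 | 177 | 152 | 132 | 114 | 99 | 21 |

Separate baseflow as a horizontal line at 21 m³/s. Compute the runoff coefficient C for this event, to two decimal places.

C ≈ 0.18

ΣQ_DR = 1494 m³/s; V = ΣQ_DR·Δt = 2.689 × 10^6 m³.
Runoff depth d = V / A = 21.17 mm.
C = d / P = 21.17 / 118 = 0.18.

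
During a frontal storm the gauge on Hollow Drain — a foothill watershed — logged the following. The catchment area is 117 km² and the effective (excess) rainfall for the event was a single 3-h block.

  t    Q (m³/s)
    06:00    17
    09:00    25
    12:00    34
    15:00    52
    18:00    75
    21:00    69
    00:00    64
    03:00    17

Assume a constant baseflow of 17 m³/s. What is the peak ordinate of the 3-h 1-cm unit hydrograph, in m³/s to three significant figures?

Direct runoff: 0.0, 8.0, 17.0, 35.0, 58.0, 52.0, 47.0, 0.0 m³/s; ΣQ_DR = 217.0 m³/s, peak = 58.0 m³/s.
Runoff depth d = ΣQ_DR·Δt / A = 217.0 × 10800 / (117 km²) = 20.03 mm.
The 1-cm UH is the DRH scaled by (10 mm)/d, so U_p = 58.0 × 10/20.03 = 29.0 m³/s.

U_p ≈ 29.0 m³/s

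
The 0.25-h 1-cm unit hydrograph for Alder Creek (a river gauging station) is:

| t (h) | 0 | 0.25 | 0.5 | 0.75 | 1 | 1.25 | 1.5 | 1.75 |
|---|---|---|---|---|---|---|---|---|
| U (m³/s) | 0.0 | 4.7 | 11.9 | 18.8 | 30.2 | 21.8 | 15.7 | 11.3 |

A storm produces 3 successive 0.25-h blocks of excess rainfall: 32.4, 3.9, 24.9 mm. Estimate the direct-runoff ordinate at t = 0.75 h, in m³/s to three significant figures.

By discrete convolution, Q_j = Σ (P_i / 10 mm) · U_{j−i}.
At t = 0.75 h (j=3): Q = (32.4/10)·18.8 + (3.9/10)·11.9 + (24.9/10)·4.7 = 77.3 m³/s.

Q ≈ 77.3 m³/s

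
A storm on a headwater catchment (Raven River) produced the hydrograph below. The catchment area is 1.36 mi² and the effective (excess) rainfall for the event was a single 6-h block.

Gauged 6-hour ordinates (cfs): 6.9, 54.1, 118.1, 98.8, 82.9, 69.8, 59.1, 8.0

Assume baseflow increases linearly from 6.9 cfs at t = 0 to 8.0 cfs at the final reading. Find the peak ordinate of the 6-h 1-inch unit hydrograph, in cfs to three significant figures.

U_p ≈ 37.0 cfs

Direct runoff: 0.00, 47.04, 110.89, 91.43, 75.37, 62.11, 51.26, 0.00 cfs; ΣQ_DR = 438.1 cfs, peak = 110.89 cfs.
Runoff depth d = ΣQ_DR·Δt / A = 438.1 × 21600 / (1.36 mi²) = 2.995 in.
The 1-inch UH is the DRH scaled by (1 in)/d, so U_p = 110.89 × 1/2.995 = 37.0 cfs.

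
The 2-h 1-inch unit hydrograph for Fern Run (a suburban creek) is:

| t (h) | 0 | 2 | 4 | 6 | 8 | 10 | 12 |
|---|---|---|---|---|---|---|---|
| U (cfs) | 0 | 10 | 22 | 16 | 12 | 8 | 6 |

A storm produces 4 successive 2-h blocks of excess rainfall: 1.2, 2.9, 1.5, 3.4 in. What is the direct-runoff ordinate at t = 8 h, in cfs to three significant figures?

Q ≈ 128 cfs

By discrete convolution, Q_j = Σ (P_i / 1 in) · U_{j−i}.
At t = 8 h (j=4): Q = (1.2/1)·12 + (2.9/1)·16 + (1.5/1)·22 + (3.4/1)·10 = 128 cfs.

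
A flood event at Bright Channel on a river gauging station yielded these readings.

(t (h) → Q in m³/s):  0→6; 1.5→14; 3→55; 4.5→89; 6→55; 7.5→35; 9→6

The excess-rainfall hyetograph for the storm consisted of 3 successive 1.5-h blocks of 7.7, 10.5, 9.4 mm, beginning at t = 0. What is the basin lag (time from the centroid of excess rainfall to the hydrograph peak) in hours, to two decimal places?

Centroid of excess rainfall: t_c = Σ P_i·t̄_i / ΣP_i = 2.3424 h (block centres at 0.75, 2.25, 3.75 h).
Hydrograph peak occurs at t = 4.5 h, so basin lag t_L = 4.5 − 2.3424 = 2.16 h.

t_L ≈ 2.16 h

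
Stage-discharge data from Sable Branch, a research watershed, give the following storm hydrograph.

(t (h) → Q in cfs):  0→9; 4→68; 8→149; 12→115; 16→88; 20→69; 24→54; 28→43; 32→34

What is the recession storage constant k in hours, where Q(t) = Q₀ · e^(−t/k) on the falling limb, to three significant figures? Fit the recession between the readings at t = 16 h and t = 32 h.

On the falling limb, Q drops from 88 to 34 cfs between t = 16 h and t = 32 h (Δt = 16 h).
k = −Δt / ln(Q₂/Q₁) = −16 / ln(34/88) = 16.8 h.

k ≈ 16.8 h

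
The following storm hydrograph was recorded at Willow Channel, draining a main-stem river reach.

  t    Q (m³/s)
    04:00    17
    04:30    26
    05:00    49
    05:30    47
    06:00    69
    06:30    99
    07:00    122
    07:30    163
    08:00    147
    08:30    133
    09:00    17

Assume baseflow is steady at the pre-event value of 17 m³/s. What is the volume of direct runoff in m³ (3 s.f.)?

V ≈ 1.26 × 10^6 m³

Direct-runoff ordinates (Q − Q_b): 0.0, 9.0, 32.0, 30.0, 52.0, 82.0, 105.0, 146.0, 130.0, 116.0, 0.0 m³/s.
ΣQ_DR = 702.0 m³/s.
With Δt = 0.5 h = 1800 s, V = ΣQ_DR · Δt = 702.0 × 1800 = 1.26 × 10^6 m³.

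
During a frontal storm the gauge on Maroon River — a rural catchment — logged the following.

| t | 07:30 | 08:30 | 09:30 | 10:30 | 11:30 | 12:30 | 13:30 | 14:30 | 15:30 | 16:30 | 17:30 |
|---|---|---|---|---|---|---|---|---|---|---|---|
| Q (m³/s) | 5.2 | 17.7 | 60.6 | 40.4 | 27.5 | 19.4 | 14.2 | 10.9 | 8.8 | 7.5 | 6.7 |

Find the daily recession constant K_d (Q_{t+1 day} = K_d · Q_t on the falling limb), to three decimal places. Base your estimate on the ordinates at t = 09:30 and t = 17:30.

K_d ≈ 0.001

Between t = 09:30 and t = 17:30 the flow falls from 60.6 to 6.7 m³/s over 8×1 h = 8 h.
Per-interval ratio K = (6.7/60.6)^(1/8) = 0.7594; K_d = K^(24/1) = 0.001.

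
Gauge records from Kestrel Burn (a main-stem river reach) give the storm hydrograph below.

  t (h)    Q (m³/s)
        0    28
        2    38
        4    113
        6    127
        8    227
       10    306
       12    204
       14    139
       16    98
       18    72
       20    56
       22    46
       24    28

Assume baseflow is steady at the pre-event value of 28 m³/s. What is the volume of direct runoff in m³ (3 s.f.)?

V ≈ 8.05 × 10^6 m³

Direct-runoff ordinates (Q − Q_b): 0.0, 10.0, 85.0, 99.0, 199.0, 278.0, 176.0, 111.0, 70.0, 44.0, 28.0, 18.0, 0.0 m³/s.
ΣQ_DR = 1118 m³/s.
With Δt = 2 h = 7200 s, V = ΣQ_DR · Δt = 1118 × 7200 = 8.05 × 10^6 m³.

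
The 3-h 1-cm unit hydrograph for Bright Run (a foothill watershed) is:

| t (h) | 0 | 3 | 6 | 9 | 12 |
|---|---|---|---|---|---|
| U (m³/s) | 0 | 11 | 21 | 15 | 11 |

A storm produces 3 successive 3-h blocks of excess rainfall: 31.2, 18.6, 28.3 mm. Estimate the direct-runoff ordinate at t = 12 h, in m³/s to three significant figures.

Q ≈ 122 m³/s

By discrete convolution, Q_j = Σ (P_i / 10 mm) · U_{j−i}.
At t = 12 h (j=4): Q = (31.2/10)·11 + (18.6/10)·15 + (28.3/10)·21 = 122 m³/s.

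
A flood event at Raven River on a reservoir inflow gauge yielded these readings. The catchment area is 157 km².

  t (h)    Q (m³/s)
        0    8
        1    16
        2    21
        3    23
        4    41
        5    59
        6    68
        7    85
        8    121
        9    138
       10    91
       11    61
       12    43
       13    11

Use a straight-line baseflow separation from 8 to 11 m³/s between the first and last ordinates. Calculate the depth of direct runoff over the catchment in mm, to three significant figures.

d ≈ 15.0 mm

Direct runoff: 0.00, 7.77, 12.54, 14.31, 32.08, 49.85, 58.62, 75.38, 111.15, 127.92, 80.69, 50.46, 32.23, 0.00 m³/s; ΣQ_DR = 653.0 m³/s.
V = ΣQ_DR · Δt = 653.0 × 3600 s = 2.351 × 10^6 m³.
Over A = 157 km², depth = V / A = 15.0 mm.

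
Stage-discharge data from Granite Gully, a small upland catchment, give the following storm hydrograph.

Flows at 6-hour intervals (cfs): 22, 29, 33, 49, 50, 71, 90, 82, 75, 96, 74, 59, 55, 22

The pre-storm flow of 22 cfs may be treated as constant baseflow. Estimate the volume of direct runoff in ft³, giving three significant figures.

Direct-runoff ordinates (Q − Q_b): 0.0, 7.0, 11.0, 27.0, 28.0, 49.0, 68.0, 60.0, 53.0, 74.0, 52.0, 37.0, 33.0, 0.0 cfs.
ΣQ_DR = 499.0 cfs.
With Δt = 6 h = 21600 s, V = ΣQ_DR · Δt = 499.0 × 21600 = 1.08 × 10^7 ft³.

V ≈ 1.08 × 10^7 ft³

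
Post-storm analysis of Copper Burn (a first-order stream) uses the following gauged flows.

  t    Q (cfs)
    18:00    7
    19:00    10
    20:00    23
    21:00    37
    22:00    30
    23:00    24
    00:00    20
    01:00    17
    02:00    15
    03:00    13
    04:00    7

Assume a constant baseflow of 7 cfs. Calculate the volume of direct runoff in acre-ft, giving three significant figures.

V ≈ 10.4 acre-ft

Direct-runoff ordinates (Q − Q_b): 0.0, 3.0, 16.0, 30.0, 23.0, 17.0, 13.0, 10.0, 8.0, 6.0, 0.0 cfs.
ΣQ_DR = 126.0 cfs.
With Δt = 1 h = 3600 s, V = ΣQ_DR · Δt = 126.0 × 3600 = 4.54 × 10^5 ft³ = 10.4 acre-ft.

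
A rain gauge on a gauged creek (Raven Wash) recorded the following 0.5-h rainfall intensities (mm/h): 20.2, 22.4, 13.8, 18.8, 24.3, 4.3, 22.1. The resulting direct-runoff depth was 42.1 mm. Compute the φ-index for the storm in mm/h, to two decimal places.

Only the 6 blocks with intensity above φ contribute runoff: 20.2, 22.4, 13.8, 18.8, 24.3, 22.1 mm/h.
Σ(I−φ)·Δt = d  ⇒  (20.2+22.4+13.8+18.8+24.3+22.1 − 6φ)·0.5 = 42.1
φ = (121.6 − 42.1/0.5) / 6 = 6.23 mm/h.

φ ≈ 6.23 mm/h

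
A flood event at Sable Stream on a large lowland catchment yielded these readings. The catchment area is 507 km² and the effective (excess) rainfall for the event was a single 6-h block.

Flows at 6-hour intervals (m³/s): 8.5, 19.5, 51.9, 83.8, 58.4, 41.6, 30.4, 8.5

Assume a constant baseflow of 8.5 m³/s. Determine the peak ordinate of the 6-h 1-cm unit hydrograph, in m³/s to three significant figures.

U_p ≈ 75.3 m³/s

Direct runoff: 0.0, 11.0, 43.4, 75.3, 49.9, 33.1, 21.9, 0.0 m³/s; ΣQ_DR = 234.6 m³/s, peak = 75.3 m³/s.
Runoff depth d = ΣQ_DR·Δt / A = 234.6 × 21600 / (507 km²) = 9.995 mm.
The 1-cm UH is the DRH scaled by (10 mm)/d, so U_p = 75.3 × 10/9.995 = 75.3 m³/s.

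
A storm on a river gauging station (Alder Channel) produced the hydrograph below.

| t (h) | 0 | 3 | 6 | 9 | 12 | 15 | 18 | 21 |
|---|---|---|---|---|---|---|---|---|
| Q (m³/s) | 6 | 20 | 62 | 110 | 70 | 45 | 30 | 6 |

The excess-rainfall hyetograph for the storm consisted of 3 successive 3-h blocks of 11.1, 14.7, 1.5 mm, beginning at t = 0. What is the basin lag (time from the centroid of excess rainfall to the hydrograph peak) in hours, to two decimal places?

Centroid of excess rainfall: t_c = Σ P_i·t̄_i / ΣP_i = 3.4451 h (block centres at 1.5, 4.5, 7.5 h).
Hydrograph peak occurs at t = 9 h, so basin lag t_L = 9 − 3.4451 = 5.55 h.

t_L ≈ 5.55 h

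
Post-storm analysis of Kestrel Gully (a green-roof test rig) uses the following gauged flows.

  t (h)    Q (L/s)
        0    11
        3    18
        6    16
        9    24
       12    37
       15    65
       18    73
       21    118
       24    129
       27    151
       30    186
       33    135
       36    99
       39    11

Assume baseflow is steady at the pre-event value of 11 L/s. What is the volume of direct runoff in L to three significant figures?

Direct-runoff ordinates (Q − Q_b): 0.0, 7.0, 5.0, 13.0, 26.0, 54.0, 62.0, 107.0, 118.0, 140.0, 175.0, 124.0, 88.0, 0.0 L/s.
ΣQ_DR = 919.0 L/s.
With Δt = 3 h = 10800 s, V = ΣQ_DR · Δt = 919.0 × 10800 = 9.93 × 10^6 L.

V ≈ 9.93 × 10^6 L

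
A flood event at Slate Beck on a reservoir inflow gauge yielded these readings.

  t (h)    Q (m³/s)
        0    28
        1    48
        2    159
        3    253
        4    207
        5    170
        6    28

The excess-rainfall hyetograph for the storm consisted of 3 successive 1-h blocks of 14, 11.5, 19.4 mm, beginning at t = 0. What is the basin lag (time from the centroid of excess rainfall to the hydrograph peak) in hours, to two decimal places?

Centroid of excess rainfall: t_c = Σ P_i·t̄_i / ΣP_i = 1.6203 h (block centres at 0.5, 1.5, 2.5 h).
Hydrograph peak occurs at t = 3 h, so basin lag t_L = 3 − 1.6203 = 1.38 h.

t_L ≈ 1.38 h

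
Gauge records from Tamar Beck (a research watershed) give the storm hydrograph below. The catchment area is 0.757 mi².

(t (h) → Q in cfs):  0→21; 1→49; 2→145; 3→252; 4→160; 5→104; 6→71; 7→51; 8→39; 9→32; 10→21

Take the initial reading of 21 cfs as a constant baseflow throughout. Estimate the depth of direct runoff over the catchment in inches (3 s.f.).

Direct runoff: 0.0, 28.0, 124.0, 231.0, 139.0, 83.0, 50.0, 30.0, 18.0, 11.0, 0.0 cfs; ΣQ_DR = 714.0 cfs.
V = ΣQ_DR · Δt = 714.0 × 3600 s = 2.570 × 10^6 ft³.
Over A = 0.757 mi², depth = V / A = 1.46 in.

d ≈ 1.46 in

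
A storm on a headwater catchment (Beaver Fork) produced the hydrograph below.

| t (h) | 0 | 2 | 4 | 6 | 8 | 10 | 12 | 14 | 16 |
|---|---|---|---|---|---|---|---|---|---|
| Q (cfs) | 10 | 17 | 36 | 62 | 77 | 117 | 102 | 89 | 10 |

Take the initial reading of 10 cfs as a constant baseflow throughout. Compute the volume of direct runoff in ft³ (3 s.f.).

V ≈ 3.10 × 10^6 ft³

Direct-runoff ordinates (Q − Q_b): 0.0, 7.0, 26.0, 52.0, 67.0, 107.0, 92.0, 79.0, 0.0 cfs.
ΣQ_DR = 430.0 cfs.
With Δt = 2 h = 7200 s, V = ΣQ_DR · Δt = 430.0 × 7200 = 3.10 × 10^6 ft³.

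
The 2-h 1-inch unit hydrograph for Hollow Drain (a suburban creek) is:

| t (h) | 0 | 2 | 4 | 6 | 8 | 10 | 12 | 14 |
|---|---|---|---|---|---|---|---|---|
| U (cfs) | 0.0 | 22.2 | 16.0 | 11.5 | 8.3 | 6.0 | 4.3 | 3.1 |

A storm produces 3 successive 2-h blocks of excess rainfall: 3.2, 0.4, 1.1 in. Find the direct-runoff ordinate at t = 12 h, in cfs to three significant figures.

By discrete convolution, Q_j = Σ (P_i / 1 in) · U_{j−i}.
At t = 12 h (j=6): Q = (3.2/1)·4.3 + (0.4/1)·6.0 + (1.1/1)·8.3 = 25.3 cfs.

Q ≈ 25.3 cfs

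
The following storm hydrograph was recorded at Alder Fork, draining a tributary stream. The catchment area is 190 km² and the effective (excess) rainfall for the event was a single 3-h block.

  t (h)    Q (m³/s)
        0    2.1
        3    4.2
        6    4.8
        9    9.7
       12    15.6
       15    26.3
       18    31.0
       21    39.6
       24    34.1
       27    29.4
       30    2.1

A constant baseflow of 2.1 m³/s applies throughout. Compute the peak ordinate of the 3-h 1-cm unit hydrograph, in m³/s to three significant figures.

U_p ≈ 37.5 m³/s

Direct runoff: 0.0, 2.1, 2.7, 7.6, 13.5, 24.2, 28.9, 37.5, 32.0, 27.3, 0.0 m³/s; ΣQ_DR = 175.8 m³/s, peak = 37.5 m³/s.
Runoff depth d = ΣQ_DR·Δt / A = 175.8 × 10800 / (190 km²) = 9.993 mm.
The 1-cm UH is the DRH scaled by (10 mm)/d, so U_p = 37.5 × 10/9.993 = 37.5 m³/s.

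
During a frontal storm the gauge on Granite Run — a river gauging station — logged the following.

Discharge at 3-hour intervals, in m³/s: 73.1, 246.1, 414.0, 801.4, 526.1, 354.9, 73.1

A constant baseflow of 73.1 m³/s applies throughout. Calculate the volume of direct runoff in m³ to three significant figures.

V ≈ 2.14 × 10^7 m³

Direct-runoff ordinates (Q − Q_b): 0.0, 173.0, 340.9, 728.3, 453.0, 281.8, 0.0 m³/s.
ΣQ_DR = 1977 m³/s.
With Δt = 3 h = 10800 s, V = ΣQ_DR · Δt = 1977 × 10800 = 2.14 × 10^7 m³.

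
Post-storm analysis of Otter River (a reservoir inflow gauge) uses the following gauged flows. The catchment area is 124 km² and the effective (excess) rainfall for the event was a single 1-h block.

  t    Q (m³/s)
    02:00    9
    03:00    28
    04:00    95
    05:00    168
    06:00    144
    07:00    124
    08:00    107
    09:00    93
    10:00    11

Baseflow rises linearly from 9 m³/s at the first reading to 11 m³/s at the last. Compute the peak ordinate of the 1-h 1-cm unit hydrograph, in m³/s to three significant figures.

Direct runoff: 0.00, 18.75, 85.50, 158.25, 134.00, 113.75, 96.50, 82.25, 0.00 m³/s; ΣQ_DR = 689.0 m³/s, peak = 158.25 m³/s.
Runoff depth d = ΣQ_DR·Δt / A = 689.0 × 3600 / (124 km²) = 20.00 mm.
The 1-cm UH is the DRH scaled by (10 mm)/d, so U_p = 158.25 × 10/20.00 = 79.1 m³/s.

U_p ≈ 79.1 m³/s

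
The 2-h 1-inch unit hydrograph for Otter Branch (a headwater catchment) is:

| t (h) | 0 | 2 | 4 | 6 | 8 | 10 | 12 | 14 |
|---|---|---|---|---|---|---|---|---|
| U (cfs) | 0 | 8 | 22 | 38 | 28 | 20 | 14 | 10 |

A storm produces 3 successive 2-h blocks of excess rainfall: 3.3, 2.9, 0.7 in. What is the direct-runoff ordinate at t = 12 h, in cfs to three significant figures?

By discrete convolution, Q_j = Σ (P_i / 1 in) · U_{j−i}.
At t = 12 h (j=6): Q = (3.3/1)·14 + (2.9/1)·20 + (0.7/1)·28 = 124 cfs.

Q ≈ 124 cfs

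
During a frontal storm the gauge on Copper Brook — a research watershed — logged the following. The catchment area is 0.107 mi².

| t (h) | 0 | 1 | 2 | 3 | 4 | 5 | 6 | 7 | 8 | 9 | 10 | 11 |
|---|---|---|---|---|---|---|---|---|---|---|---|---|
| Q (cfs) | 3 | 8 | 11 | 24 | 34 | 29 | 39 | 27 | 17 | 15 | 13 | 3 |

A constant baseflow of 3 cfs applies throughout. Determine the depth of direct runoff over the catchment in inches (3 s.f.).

Direct runoff: 0.0, 5.0, 8.0, 21.0, 31.0, 26.0, 36.0, 24.0, 14.0, 12.0, 10.0, 0.0 cfs; ΣQ_DR = 187.0 cfs.
V = ΣQ_DR · Δt = 187.0 × 3600 s = 6.732 × 10^5 ft³.
Over A = 0.107 mi², depth = V / A = 2.71 in.

d ≈ 2.71 in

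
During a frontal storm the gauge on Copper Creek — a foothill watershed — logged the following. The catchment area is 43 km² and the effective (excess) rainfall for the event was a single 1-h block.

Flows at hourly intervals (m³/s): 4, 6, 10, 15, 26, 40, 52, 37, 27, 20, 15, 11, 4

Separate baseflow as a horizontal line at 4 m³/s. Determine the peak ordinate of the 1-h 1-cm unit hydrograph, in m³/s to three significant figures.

U_p ≈ 26.7 m³/s

Direct runoff: 0.0, 2.0, 6.0, 11.0, 22.0, 36.0, 48.0, 33.0, 23.0, 16.0, 11.0, 7.0, 0.0 m³/s; ΣQ_DR = 215.0 m³/s, peak = 48.0 m³/s.
Runoff depth d = ΣQ_DR·Δt / A = 215.0 × 3600 / (43 km²) = 18.00 mm.
The 1-cm UH is the DRH scaled by (10 mm)/d, so U_p = 48.0 × 10/18.00 = 26.7 m³/s.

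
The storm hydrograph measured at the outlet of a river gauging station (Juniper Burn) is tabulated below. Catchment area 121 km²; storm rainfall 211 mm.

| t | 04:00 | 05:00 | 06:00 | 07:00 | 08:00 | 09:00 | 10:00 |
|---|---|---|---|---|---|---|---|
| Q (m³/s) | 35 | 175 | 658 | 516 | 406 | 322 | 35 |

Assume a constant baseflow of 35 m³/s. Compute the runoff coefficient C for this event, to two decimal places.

C ≈ 0.27

ΣQ_DR = 1902 m³/s; V = ΣQ_DR·Δt = 6.847 × 10^6 m³.
Runoff depth d = V / A = 56.59 mm.
C = d / P = 56.59 / 211 = 0.27.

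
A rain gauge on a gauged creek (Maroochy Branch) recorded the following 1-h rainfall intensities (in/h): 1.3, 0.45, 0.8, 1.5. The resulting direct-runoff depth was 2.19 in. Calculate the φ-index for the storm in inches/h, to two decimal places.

φ ≈ 0.47 in/h

Only the 3 blocks with intensity above φ contribute runoff: 1.3, 0.8, 1.5 in/h.
Σ(I−φ)·Δt = d  ⇒  (1.3+0.8+1.5 − 3φ)·1 = 2.19
φ = (3.600 − 2.19/1) / 3 = 0.47 in/h.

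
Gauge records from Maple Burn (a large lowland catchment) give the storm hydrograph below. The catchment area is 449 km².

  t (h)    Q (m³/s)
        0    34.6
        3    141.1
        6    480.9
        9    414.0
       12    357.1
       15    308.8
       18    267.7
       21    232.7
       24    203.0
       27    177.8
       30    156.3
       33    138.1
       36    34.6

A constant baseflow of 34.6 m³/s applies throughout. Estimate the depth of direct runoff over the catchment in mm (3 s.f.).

d ≈ 60.1 mm

Direct runoff: 0.0, 106.5, 446.3, 379.4, 322.5, 274.2, 233.1, 198.1, 168.4, 143.2, 121.7, 103.5, 0.0 m³/s; ΣQ_DR = 2497 m³/s.
V = ΣQ_DR · Δt = 2497 × 10800 s = 2.697 × 10^7 m³.
Over A = 449 km², depth = V / A = 60.1 mm.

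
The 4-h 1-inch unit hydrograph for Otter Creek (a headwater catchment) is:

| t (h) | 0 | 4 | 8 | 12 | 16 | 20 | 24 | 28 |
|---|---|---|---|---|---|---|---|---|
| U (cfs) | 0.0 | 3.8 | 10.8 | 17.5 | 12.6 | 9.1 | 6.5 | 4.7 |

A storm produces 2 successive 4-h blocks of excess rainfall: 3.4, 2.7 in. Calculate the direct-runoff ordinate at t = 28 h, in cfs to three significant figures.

By discrete convolution, Q_j = Σ (P_i / 1 in) · U_{j−i}.
At t = 28 h (j=7): Q = (3.4/1)·4.7 + (2.7/1)·6.5 = 33.5 cfs.

Q ≈ 33.5 cfs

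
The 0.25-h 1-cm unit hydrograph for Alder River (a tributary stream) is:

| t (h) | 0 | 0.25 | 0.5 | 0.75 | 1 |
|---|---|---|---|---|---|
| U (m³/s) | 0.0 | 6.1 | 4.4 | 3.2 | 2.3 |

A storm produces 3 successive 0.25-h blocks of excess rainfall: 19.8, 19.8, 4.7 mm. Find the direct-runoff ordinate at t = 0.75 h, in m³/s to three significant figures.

Q ≈ 17.9 m³/s

By discrete convolution, Q_j = Σ (P_i / 10 mm) · U_{j−i}.
At t = 0.75 h (j=3): Q = (19.8/10)·3.2 + (19.8/10)·4.4 + (4.7/10)·6.1 = 17.9 m³/s.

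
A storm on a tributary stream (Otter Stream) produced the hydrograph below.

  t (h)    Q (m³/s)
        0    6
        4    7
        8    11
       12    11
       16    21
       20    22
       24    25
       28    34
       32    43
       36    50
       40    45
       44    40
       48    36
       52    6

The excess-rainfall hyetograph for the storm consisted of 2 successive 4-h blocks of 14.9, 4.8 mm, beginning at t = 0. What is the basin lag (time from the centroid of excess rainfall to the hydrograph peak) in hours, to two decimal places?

t_L ≈ 33.03 h

Centroid of excess rainfall: t_c = Σ P_i·t̄_i / ΣP_i = 2.9746 h (block centres at 2, 6 h).
Hydrograph peak occurs at t = 36 h, so basin lag t_L = 36 − 2.9746 = 33.03 h.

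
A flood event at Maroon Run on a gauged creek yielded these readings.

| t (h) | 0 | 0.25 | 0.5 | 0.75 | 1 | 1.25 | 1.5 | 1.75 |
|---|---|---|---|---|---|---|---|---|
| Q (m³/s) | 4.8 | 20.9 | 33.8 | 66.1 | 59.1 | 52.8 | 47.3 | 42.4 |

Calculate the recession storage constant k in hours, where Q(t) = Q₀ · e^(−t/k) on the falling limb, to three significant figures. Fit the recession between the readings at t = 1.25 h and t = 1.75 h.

k ≈ 2.28 h

On the falling limb, Q drops from 52.8 to 42.4 m³/s between t = 1.25 h and t = 1.75 h (Δt = 0.5 h).
k = −Δt / ln(Q₂/Q₁) = −0.5 / ln(42.4/52.8) = 2.28 h.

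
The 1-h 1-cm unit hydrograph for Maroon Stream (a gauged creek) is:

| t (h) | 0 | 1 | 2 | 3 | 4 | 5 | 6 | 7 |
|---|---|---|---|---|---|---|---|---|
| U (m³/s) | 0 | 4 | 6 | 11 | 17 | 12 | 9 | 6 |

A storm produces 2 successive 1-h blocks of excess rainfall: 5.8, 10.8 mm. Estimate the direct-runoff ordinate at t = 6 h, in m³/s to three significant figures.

By discrete convolution, Q_j = Σ (P_i / 10 mm) · U_{j−i}.
At t = 6 h (j=6): Q = (5.8/10)·9 + (10.8/10)·12 = 18.2 m³/s.

Q ≈ 18.2 m³/s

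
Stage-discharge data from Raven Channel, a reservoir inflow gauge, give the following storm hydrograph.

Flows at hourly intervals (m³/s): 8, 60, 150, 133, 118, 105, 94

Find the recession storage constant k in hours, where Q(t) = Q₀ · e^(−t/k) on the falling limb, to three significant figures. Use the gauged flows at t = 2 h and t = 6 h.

On the falling limb, Q drops from 150 to 94 m³/s between t = 2 h and t = 6 h (Δt = 4 h).
k = −Δt / ln(Q₂/Q₁) = −4 / ln(94/150) = 8.56 h.

k ≈ 8.56 h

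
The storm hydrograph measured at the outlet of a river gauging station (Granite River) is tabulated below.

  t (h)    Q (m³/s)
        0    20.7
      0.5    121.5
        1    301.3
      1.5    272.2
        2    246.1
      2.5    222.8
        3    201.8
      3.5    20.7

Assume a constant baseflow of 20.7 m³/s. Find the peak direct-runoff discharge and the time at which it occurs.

Q_p = 280.6 m³/s at t = 1 h

Subtracting baseflow gives direct-runoff ordinates: 0.0, 100.8, 280.6, 251.5, 225.4, 202.1, 181.1, 0.0 m³/s.
The maximum is 280.6 m³/s, occurring at the reading for t = 1 h.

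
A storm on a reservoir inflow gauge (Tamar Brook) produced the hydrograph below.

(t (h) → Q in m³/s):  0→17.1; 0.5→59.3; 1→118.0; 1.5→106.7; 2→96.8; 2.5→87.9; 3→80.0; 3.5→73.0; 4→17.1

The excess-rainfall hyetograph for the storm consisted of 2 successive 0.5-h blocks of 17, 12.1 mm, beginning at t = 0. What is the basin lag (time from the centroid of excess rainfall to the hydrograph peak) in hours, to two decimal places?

Centroid of excess rainfall: t_c = Σ P_i·t̄_i / ΣP_i = 0.4579 h (block centres at 0.25, 0.75 h).
Hydrograph peak occurs at t = 1 h, so basin lag t_L = 1 − 0.4579 = 0.54 h.

t_L ≈ 0.54 h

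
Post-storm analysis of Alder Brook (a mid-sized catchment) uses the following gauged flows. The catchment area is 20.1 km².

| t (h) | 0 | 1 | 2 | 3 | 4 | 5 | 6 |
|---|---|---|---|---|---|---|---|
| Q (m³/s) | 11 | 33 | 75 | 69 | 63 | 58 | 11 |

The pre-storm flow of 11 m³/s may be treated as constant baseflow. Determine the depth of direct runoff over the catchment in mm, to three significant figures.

d ≈ 43.5 mm

Direct runoff: 0.0, 22.0, 64.0, 58.0, 52.0, 47.0, 0.0 m³/s; ΣQ_DR = 243.0 m³/s.
V = ΣQ_DR · Δt = 243.0 × 3600 s = 8.748 × 10^5 m³.
Over A = 20.1 km², depth = V / A = 43.5 mm.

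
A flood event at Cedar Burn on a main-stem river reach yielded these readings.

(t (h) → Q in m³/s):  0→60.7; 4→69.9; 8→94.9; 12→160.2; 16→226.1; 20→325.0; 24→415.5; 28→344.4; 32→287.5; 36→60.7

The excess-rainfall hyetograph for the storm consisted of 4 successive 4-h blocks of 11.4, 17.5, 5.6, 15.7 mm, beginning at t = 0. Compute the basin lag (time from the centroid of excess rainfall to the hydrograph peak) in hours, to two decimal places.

Centroid of excess rainfall: t_c = Σ P_i·t̄_i / ΣP_i = 8.0398 h (block centres at 2, 6, 10, 14 h).
Hydrograph peak occurs at t = 24 h, so basin lag t_L = 24 − 8.0398 = 15.96 h.

t_L ≈ 15.96 h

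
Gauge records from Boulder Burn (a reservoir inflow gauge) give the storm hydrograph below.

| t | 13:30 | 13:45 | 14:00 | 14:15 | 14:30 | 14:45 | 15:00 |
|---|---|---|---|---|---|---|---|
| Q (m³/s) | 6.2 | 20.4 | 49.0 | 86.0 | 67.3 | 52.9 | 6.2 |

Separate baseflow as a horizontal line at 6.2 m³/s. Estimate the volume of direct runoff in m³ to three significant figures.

V ≈ 2.20 × 10^5 m³

Direct-runoff ordinates (Q − Q_b): 0.0, 14.2, 42.8, 79.8, 61.1, 46.7, 0.0 m³/s.
ΣQ_DR = 244.6 m³/s.
With Δt = 0.25 h = 900 s, V = ΣQ_DR · Δt = 244.6 × 900 = 2.20 × 10^5 m³.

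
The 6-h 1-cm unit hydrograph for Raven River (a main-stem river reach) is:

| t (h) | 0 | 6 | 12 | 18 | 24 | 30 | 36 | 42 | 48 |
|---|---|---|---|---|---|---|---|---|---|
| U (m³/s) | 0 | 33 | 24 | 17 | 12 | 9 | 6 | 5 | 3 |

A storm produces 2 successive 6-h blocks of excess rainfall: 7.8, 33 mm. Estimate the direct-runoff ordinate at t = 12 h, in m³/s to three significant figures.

By discrete convolution, Q_j = Σ (P_i / 10 mm) · U_{j−i}.
At t = 12 h (j=2): Q = (7.8/10)·24 + (33/10)·33 = 128 m³/s.

Q ≈ 128 m³/s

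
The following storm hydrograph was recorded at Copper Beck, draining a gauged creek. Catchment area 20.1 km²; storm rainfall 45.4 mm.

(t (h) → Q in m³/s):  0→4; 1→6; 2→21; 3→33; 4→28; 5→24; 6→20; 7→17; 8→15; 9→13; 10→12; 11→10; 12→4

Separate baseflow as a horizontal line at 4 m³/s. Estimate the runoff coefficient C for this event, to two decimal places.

C ≈ 0.61

ΣQ_DR = 155.0 m³/s; V = ΣQ_DR·Δt = 5.580 × 10^5 m³.
Runoff depth d = V / A = 27.76 mm.
C = d / P = 27.76 / 45.4 = 0.61.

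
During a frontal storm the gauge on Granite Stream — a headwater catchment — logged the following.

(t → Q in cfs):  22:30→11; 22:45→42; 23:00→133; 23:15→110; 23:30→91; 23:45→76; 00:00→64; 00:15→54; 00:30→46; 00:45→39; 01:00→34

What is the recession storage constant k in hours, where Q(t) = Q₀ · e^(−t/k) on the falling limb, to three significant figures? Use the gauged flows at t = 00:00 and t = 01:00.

On the falling limb, Q drops from 64 to 34 cfs between t = 00:00 and t = 01:00 (Δt = 1 h).
k = −Δt / ln(Q₂/Q₁) = −1 / ln(34/64) = 1.58 h.

k ≈ 1.58 h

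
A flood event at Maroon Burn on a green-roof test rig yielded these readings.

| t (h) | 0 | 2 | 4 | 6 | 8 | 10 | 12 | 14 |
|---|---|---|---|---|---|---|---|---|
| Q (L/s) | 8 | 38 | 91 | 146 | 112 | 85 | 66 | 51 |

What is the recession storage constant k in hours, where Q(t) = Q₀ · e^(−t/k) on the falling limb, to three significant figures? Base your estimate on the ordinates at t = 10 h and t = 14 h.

On the falling limb, Q drops from 85 to 51 L/s between t = 10 h and t = 14 h (Δt = 4 h).
k = −Δt / ln(Q₂/Q₁) = −4 / ln(51/85) = 7.83 h.

k ≈ 7.83 h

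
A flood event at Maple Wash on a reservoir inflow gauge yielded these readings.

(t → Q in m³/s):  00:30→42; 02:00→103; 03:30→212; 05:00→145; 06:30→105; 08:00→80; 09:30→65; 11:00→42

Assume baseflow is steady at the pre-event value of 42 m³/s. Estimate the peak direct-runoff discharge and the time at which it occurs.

Q_p = 170.0 m³/s at t = 03:30

Subtracting baseflow gives direct-runoff ordinates: 0.0, 61.0, 170.0, 103.0, 63.0, 38.0, 23.0, 0.0 m³/s.
The maximum is 170.0 m³/s, occurring at the reading for t = 03:30.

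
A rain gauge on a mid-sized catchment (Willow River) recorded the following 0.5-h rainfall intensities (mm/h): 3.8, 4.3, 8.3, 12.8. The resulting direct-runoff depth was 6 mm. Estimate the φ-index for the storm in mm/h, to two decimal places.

Only the 2 blocks with intensity above φ contribute runoff: 8.3, 12.8 mm/h.
Σ(I−φ)·Δt = d  ⇒  (8.3+12.8 − 2φ)·0.5 = 6
φ = (21.10 − 6/0.5) / 2 = 4.55 mm/h.

φ ≈ 4.55 mm/h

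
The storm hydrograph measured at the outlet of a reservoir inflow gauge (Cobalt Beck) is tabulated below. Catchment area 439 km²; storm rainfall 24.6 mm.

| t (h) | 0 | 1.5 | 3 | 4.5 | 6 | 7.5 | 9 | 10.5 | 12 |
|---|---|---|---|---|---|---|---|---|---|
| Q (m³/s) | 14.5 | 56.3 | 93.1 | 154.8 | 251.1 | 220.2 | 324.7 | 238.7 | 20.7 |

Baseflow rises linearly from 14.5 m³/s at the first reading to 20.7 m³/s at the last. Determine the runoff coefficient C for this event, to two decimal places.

ΣQ_DR = 1216 m³/s; V = ΣQ_DR·Δt = 6.565 × 10^6 m³.
Runoff depth d = V / A = 14.95 mm.
C = d / P = 14.95 / 24.6 = 0.61.

C ≈ 0.61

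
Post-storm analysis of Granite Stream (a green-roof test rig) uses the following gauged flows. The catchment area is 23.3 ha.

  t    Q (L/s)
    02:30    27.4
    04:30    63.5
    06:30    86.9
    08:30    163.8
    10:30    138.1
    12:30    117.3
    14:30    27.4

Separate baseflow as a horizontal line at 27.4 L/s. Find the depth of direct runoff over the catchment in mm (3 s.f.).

d ≈ 13.4 mm

Direct runoff: 0.0, 36.1, 59.5, 136.4, 110.7, 89.9, 0.0 L/s; ΣQ_DR = 432.6 L/s.
V = ΣQ_DR · Δt = 432.6 × 7200 s = 3.115 × 10^6 L.
Over A = 23.3 ha, depth = V / A = 13.4 mm.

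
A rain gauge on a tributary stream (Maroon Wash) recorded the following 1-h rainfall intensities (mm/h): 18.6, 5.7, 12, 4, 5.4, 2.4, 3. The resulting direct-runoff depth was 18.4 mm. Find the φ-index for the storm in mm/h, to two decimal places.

φ ≈ 6.10 mm/h

Only the 2 blocks with intensity above φ contribute runoff: 18.6, 12 mm/h.
Σ(I−φ)·Δt = d  ⇒  (18.6+12 − 2φ)·1 = 18.4
φ = (30.60 − 18.4/1) / 2 = 6.10 mm/h.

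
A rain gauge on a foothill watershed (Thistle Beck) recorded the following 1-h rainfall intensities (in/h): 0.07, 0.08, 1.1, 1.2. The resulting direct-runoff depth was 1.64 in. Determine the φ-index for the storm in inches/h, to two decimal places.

Only the 2 blocks with intensity above φ contribute runoff: 1.1, 1.2 in/h.
Σ(I−φ)·Δt = d  ⇒  (1.1+1.2 − 2φ)·1 = 1.64
φ = (2.300 − 1.64/1) / 2 = 0.33 in/h.

φ ≈ 0.33 in/h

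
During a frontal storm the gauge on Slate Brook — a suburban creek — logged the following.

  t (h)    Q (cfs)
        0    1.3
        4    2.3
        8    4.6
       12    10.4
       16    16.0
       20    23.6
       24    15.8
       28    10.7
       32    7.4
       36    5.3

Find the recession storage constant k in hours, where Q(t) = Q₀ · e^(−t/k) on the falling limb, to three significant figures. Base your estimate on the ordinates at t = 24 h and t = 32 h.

On the falling limb, Q drops from 15.8 to 7.4 cfs between t = 24 h and t = 32 h (Δt = 8 h).
k = −Δt / ln(Q₂/Q₁) = −8 / ln(7.4/15.8) = 10.5 h.

k ≈ 10.5 h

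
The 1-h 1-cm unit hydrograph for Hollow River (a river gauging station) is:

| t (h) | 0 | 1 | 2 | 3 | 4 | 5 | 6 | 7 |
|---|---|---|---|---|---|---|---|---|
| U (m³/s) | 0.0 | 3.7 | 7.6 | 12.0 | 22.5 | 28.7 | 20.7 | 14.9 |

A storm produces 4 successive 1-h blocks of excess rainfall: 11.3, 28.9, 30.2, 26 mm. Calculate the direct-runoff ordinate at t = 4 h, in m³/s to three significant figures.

Q ≈ 92.7 m³/s

By discrete convolution, Q_j = Σ (P_i / 10 mm) · U_{j−i}.
At t = 4 h (j=4): Q = (11.3/10)·22.5 + (28.9/10)·12.0 + (30.2/10)·7.6 + (26/10)·3.7 = 92.7 m³/s.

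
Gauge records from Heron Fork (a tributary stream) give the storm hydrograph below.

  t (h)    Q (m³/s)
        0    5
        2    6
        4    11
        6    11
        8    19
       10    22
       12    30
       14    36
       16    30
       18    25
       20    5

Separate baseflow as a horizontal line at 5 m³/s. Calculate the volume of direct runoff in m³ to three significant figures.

Direct-runoff ordinates (Q − Q_b): 0.0, 1.0, 6.0, 6.0, 14.0, 17.0, 25.0, 31.0, 25.0, 20.0, 0.0 m³/s.
ΣQ_DR = 145.0 m³/s.
With Δt = 2 h = 7200 s, V = ΣQ_DR · Δt = 145.0 × 7200 = 1.04 × 10^6 m³.

V ≈ 1.04 × 10^6 m³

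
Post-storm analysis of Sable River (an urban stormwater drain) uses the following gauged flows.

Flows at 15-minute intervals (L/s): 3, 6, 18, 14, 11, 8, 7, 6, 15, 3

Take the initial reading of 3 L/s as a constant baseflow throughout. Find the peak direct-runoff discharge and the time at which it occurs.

Subtracting baseflow gives direct-runoff ordinates: 0.0, 3.0, 15.0, 11.0, 8.0, 5.0, 4.0, 3.0, 12.0, 0.0 L/s.
The maximum is 15.0 L/s, occurring at the reading for t = 0.5 h.

Q_p = 15.0 L/s at t = 0.5 h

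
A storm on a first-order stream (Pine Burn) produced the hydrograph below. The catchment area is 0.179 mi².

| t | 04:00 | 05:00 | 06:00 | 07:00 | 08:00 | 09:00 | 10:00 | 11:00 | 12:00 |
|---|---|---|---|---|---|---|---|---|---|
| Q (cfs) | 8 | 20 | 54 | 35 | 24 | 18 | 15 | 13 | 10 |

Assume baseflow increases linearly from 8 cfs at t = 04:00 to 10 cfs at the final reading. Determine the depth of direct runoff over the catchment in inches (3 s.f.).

d ≈ 1.00 in

Direct runoff: 0.00, 11.75, 45.50, 26.25, 15.00, 8.75, 5.50, 3.25, 0.00 cfs; ΣQ_DR = 116.0 cfs.
V = ΣQ_DR · Δt = 116.0 × 3600 s = 4.176 × 10^5 ft³.
Over A = 0.179 mi², depth = V / A = 1.00 in.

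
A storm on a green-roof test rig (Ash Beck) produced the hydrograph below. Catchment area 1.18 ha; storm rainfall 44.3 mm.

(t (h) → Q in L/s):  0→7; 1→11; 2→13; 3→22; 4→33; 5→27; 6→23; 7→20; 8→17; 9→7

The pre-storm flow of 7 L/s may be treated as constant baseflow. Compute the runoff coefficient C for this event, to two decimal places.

C ≈ 0.76

ΣQ_DR = 110.0 L/s; V = ΣQ_DR·Δt = 3.960 × 10^5 L.
Runoff depth d = V / A = 33.56 mm.
C = d / P = 33.56 / 44.3 = 0.76.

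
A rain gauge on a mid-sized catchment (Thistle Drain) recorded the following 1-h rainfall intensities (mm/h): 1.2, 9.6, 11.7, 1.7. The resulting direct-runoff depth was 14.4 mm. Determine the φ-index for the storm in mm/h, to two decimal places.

Only the 2 blocks with intensity above φ contribute runoff: 9.6, 11.7 mm/h.
Σ(I−φ)·Δt = d  ⇒  (9.6+11.7 − 2φ)·1 = 14.4
φ = (21.30 − 14.4/1) / 2 = 3.45 mm/h.

φ ≈ 3.45 mm/h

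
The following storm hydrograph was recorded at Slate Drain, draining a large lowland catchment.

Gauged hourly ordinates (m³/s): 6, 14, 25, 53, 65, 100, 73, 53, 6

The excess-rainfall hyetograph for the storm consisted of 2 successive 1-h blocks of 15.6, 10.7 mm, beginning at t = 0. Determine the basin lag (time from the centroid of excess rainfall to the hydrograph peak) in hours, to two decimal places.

Centroid of excess rainfall: t_c = Σ P_i·t̄_i / ΣP_i = 0.9068 h (block centres at 0.5, 1.5 h).
Hydrograph peak occurs at t = 5 h, so basin lag t_L = 5 − 0.9068 = 4.09 h.

t_L ≈ 4.09 h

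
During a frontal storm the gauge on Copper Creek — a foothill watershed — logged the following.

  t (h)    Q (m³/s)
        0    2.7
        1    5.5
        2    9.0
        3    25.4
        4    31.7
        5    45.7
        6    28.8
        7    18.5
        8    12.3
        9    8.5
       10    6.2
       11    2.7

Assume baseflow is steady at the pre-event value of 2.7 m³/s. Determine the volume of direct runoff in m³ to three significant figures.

V ≈ 5.93 × 10^5 m³

Direct-runoff ordinates (Q − Q_b): 0.0, 2.8, 6.3, 22.7, 29.0, 43.0, 26.1, 15.8, 9.6, 5.8, 3.5, 0.0 m³/s.
ΣQ_DR = 164.6 m³/s.
With Δt = 1 h = 3600 s, V = ΣQ_DR · Δt = 164.6 × 3600 = 5.93 × 10^5 m³.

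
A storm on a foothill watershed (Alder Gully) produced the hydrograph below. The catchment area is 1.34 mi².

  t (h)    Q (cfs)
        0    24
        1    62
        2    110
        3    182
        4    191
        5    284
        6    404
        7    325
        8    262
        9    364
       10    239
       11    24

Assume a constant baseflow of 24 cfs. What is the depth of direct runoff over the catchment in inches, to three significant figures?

Direct runoff: 0.0, 38.0, 86.0, 158.0, 167.0, 260.0, 380.0, 301.0, 238.0, 340.0, 215.0, 0.0 cfs; ΣQ_DR = 2183 cfs.
V = ΣQ_DR · Δt = 2183 × 3600 s = 7.859 × 10^6 ft³.
Over A = 1.34 mi², depth = V / A = 2.52 in.

d ≈ 2.52 in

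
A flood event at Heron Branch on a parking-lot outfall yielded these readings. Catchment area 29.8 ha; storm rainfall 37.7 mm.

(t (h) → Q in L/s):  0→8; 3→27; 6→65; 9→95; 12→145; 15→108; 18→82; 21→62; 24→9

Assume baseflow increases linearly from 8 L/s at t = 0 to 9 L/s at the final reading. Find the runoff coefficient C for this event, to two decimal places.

C ≈ 0.50

ΣQ_DR = 524.5 L/s; V = ΣQ_DR·Δt = 5.665 × 10^6 L.
Runoff depth d = V / A = 19.01 mm.
C = d / P = 19.01 / 37.7 = 0.50.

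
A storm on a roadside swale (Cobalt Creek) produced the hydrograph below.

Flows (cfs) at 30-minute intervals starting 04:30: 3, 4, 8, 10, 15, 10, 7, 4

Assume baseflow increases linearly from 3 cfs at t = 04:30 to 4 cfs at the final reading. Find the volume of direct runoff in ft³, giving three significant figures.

Direct-runoff ordinates (Q − Q_b): 0.00, 0.86, 4.71, 6.57, 11.43, 6.29, 3.14, 0.00 cfs.
ΣQ_DR = 33.00 cfs.
With Δt = 0.5 h = 1800 s, V = ΣQ_DR · Δt = 33.00 × 1800 = 59400 ft³.

V ≈ 59400 ft³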